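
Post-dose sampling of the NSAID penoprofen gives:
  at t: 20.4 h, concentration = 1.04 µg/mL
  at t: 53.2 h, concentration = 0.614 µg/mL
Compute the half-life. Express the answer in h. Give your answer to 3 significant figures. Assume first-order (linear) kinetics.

k = ln(C₁/C₂) / (t₂ − t₁) = ln(1.04/0.614) / (53.2 − 20.4)
  = 0.5270 / 32.80 = 0.01607 h⁻¹
t½ = ln2 / k = 0.693147 / 0.01607 = 43.13 h

43.1 h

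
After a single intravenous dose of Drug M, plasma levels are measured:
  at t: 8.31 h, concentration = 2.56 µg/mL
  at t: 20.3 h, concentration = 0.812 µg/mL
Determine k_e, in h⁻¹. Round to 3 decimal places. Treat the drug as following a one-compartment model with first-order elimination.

k = ln(C₁/C₂) / (t₂ − t₁) = ln(2.56/0.812) / (20.3 − 8.31)
  = 1.148 / 11.99 = 0.09575 h⁻¹

0.096 h⁻¹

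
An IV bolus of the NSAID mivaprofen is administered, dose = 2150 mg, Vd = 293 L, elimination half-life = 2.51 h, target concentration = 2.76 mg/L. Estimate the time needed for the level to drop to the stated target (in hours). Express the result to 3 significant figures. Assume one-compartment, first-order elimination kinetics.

3.54 h

C₀ = Dose / Vd = 2150 / 293 = 7.338 mg/L
k = ln2 / t½ = 0.693147 / 2.51 = 0.2762 h⁻¹
t = ln(C₀ / C) / k = ln(7.338 / 2.76) / 0.2762
  = ln(2.659) / 0.2762 = 0.9780 / 0.2762 = 3.541 h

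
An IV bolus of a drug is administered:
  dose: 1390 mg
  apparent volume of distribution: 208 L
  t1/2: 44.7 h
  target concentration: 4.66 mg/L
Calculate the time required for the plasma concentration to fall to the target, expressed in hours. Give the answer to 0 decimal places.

23 h

C₀ = Dose / Vd = 1390 / 208 = 6.683 mg/L
k = ln2 / t½ = 0.693147 / 44.7 = 0.01551 h⁻¹
t = ln(C₀ / C) / k = ln(6.683 / 4.66) / 0.01551
  = ln(1.434) / 0.01551 = 0.3605 / 0.01551 = 23.24 h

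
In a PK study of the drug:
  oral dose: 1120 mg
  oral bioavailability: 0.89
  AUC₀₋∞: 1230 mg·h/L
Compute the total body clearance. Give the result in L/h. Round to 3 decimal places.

CL = F·Dose / AUC = 0.89 × 1120 / 1230 = 0.8104 L/h

0.810 L/h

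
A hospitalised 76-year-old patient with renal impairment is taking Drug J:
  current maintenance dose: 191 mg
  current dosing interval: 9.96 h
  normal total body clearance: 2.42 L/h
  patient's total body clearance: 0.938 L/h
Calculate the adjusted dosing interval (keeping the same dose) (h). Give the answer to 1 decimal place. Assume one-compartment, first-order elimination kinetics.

To keep the same average steady-state level, dosing rate must scale with clearance.
CL ratio = 0.938 / 2.42 = 0.3876
New interval (same dose) = 9.96 / 0.3876 = 25.70 h

25.7 h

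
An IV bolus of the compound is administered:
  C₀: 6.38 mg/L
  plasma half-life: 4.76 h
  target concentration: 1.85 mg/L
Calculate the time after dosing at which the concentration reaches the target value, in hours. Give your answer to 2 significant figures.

k = ln2 / t½ = 0.693147 / 4.76 = 0.1456 h⁻¹
t = ln(C₀ / C) / k = ln(6.380 / 1.85) / 0.1456
  = ln(3.449) / 0.1456 = 1.238 / 0.1456 = 8.503 h

8.5 h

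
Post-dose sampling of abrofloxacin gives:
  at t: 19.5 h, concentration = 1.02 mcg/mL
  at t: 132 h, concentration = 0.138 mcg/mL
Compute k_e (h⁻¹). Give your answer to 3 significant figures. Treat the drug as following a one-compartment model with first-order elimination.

k = ln(C₁/C₂) / (t₂ − t₁) = ln(1.02/0.138) / (132 − 19.5)
  = 2.000 / 112.5 = 0.01778 h⁻¹

0.0178 h⁻¹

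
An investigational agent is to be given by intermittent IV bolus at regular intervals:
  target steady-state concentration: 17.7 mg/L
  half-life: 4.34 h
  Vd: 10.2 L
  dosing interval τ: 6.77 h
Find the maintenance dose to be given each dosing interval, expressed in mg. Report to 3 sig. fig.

k = ln2 / t½ = 0.693147 / 4.34 = 0.1597 h⁻¹
CL = k × Vd = 0.1597 × 10.2 = 1.629 L/h
At steady state, Dose/τ = Css × CL.
Dose = Css × CL × τ = 17.7 × 1.629 × 6.77 = 195.2 mg

195 mg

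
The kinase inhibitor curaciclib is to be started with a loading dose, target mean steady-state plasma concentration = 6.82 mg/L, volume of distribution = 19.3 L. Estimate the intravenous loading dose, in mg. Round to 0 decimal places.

LD = Css × Vd = 6.82 × 19.3 = 131.6 mg

132 mg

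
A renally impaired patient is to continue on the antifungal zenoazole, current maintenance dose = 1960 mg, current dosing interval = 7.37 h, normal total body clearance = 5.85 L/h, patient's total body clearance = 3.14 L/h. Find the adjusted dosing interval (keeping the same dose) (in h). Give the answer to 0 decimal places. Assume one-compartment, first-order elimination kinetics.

14 h

To keep the same average steady-state level, dosing rate must scale with clearance.
CL ratio = 3.14 / 5.85 = 0.5368
New interval (same dose) = 7.37 / 0.5368 = 13.73 h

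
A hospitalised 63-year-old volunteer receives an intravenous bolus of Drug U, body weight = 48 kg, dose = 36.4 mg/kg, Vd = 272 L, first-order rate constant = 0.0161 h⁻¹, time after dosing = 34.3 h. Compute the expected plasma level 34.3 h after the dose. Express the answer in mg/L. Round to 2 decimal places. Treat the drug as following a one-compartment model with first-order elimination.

3.70 mg/L

Total dose = 36.4 × 48 = 1747 mg
C₀ = Dose / Vd = 1747 / 272 = 6.423 mg/L
C = C₀ · e^(−k·t) = 6.423 × e^(−0.01610 × 34.3)
  = 6.423 × 0.5757 = 3.698 mg/L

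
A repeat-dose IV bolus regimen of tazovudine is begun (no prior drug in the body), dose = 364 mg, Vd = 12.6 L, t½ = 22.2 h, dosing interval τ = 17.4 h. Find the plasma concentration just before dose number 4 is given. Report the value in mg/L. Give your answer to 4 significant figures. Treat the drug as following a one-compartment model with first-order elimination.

32.19 mg/L

C₀ per dose = Dose / Vd = 364 / 12.6 = 28.89 mg/L
k = ln2 / t½ = 0.693147 / 22.2 = 0.03122 h⁻¹
Fraction remaining after one interval: r = e^(−kτ) = e^(−0.03122 × 17.4) = 0.5809
Before dose 4, 3 doses have been given (aged 1τ, 2τ, 3τ).
C_trough = C₀ × (r + r² + … + r^3) = C₀ × r(1−r^3)/(1−r)
        = 28.89 × 0.5809 × (1 − 0.1960) / (1 − 0.5809) = 32.19 mg/L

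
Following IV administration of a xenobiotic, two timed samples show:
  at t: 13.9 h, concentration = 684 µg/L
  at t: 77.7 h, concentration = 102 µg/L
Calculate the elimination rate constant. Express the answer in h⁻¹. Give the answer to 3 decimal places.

0.030 h⁻¹

k = ln(C₁/C₂) / (t₂ − t₁) = ln(684/102) / (77.7 − 13.9)
  = 1.903 / 63.80 = 0.02983 h⁻¹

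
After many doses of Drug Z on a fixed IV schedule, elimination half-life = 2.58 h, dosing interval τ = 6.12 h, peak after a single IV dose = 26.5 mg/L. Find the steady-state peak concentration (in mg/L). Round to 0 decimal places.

k = ln2 / t½ = 0.693147 / 2.58 = 0.2687 h⁻¹
e^(−kτ) = e^(−0.2687 × 6.12) = 0.1931
Accumulation ratio R = 1 / (1 − e^(−kτ)) = 1 / (1 − 0.1931) = 1.239
Steady-state peak = C₀ × R = 26.5 × 1.239 = 32.83 mg/L

33 mg/L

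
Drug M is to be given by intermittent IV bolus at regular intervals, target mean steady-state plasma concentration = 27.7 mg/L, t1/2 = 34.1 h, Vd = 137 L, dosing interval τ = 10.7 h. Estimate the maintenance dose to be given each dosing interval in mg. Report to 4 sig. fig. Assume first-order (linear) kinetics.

k = ln2 / t½ = 0.693147 / 34.1 = 0.02033 h⁻¹
CL = k × Vd = 0.02033 × 137 = 2.785 L/h
At steady state, Dose/τ = Css × CL.
Dose = Css × CL × τ = 27.7 × 2.785 × 10.7 = 825.4 mg

825.4 mg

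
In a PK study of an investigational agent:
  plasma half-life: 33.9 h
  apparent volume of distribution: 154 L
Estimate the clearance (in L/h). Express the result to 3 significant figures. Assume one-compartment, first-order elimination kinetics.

3.15 L/h

k = ln2 / t½ = 0.693147 / 33.9 = 0.02045 h⁻¹
CL = k × Vd = 0.02045 × 154 = 3.149 L/h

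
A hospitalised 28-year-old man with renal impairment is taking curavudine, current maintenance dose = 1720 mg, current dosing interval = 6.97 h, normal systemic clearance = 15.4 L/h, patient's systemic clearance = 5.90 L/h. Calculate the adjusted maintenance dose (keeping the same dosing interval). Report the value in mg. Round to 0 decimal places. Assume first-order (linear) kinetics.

To keep the same average steady-state level, dosing rate must scale with clearance.
CL ratio = 5.90 / 15.4 = 0.3831
New dose (same interval) = 1720 × 0.3831 = 658.9 mg

659 mg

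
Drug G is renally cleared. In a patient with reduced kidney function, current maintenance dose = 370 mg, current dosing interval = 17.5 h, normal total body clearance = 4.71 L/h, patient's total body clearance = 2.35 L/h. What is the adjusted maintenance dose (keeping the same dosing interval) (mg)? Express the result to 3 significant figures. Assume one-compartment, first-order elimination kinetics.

185 mg

To keep the same average steady-state level, dosing rate must scale with clearance.
CL ratio = 2.35 / 4.71 = 0.4989
New dose (same interval) = 370 × 0.4989 = 184.6 mg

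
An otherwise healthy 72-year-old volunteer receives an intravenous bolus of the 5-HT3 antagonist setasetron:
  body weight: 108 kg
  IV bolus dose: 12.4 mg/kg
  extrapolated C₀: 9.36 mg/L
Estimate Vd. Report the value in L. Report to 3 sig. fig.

Dose = 12.4 × 108 = 1339 mg
Vd = Dose / C₀ = 1339 / 9.36 = 143.1 L

143 L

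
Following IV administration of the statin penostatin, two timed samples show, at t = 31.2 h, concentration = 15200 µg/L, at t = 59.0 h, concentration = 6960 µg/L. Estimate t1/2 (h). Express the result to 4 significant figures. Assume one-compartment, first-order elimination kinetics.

24.67 h

k = ln(C₁/C₂) / (t₂ − t₁) = ln(15200/6960) / (59.0 − 31.2)
  = 0.7811 / 27.80 = 0.02810 h⁻¹
t½ = ln2 / k = 0.693147 / 0.02810 = 24.67 h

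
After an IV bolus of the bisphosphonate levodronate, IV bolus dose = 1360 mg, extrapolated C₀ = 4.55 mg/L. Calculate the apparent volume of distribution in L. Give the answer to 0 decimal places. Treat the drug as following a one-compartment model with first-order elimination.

Vd = Dose / C₀ = 1360 / 4.55 = 298.9 L

299 L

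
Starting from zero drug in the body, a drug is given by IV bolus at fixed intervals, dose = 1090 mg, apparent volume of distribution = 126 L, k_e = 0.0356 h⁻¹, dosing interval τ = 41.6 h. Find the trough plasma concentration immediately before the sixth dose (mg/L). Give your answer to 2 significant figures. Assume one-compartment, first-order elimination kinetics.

C₀ per dose = Dose / Vd = 1090 / 126 = 8.651 mg/L
Fraction remaining after one interval: r = e^(−kτ) = e^(−0.03560 × 41.6) = 0.2274
Before dose 6, 5 doses have been given (aged 1τ, 2τ, 3τ, 4τ, 5τ).
C_trough = C₀ × (r + r² + … + r^5) = C₀ × r(1−r^5)/(1−r)
        = 8.651 × 0.2274 × (1 − 0.0006081) / (1 − 0.2274) = 2.545 mg/L

2.5 mg/L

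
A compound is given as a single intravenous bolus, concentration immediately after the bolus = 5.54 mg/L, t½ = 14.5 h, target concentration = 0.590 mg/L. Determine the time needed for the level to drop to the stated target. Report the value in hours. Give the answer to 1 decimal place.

46.9 h

k = ln2 / t½ = 0.693147 / 14.5 = 0.04780 h⁻¹
t = ln(C₀ / C) / k = ln(5.540 / 0.590) / 0.04780
  = ln(9.390) / 0.04780 = 2.240 / 0.04780 = 46.86 h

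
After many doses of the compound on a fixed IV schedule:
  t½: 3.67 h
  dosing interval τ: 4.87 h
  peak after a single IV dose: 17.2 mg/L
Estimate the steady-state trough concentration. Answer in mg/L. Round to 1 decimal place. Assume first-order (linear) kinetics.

11.4 mg/L

k = ln2 / t½ = 0.693147 / 3.67 = 0.1889 h⁻¹
e^(−kτ) = e^(−0.1889 × 4.87) = 0.3985
Accumulation ratio R = 1 / (1 − e^(−kτ)) = 1 / (1 − 0.3985) = 1.663
Steady-state trough = C₀ × R × e^(−kτ) = 17.2 × 1.663 × 0.3985 = 11.40 mg/L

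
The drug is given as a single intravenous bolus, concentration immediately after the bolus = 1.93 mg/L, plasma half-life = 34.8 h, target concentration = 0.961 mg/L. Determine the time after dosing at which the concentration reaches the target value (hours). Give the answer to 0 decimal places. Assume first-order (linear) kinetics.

35 h

k = ln2 / t½ = 0.693147 / 34.8 = 0.01992 h⁻¹
t = ln(C₀ / C) / k = ln(1.930 / 0.961) / 0.01992
  = ln(2.008) / 0.01992 = 0.6971 / 0.01992 = 34.99 h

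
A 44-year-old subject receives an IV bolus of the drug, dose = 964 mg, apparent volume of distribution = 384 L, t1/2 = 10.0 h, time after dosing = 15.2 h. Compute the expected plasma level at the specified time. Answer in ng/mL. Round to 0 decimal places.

C₀ = Dose / Vd = 964.0 / 384 = 2.510 mg/L
k = ln2 / t½ = 0.693147 / 10.0 = 0.06931 h⁻¹
C = C₀ · e^(−k·t) = 2.510 × e^(−0.06931 × 15.2)
  = 2.510 × 0.3487 = 0.8752 mg/L
Convert: 0.8752 mg/L × 1000 = 875.2 ng/mL

875 ng/mL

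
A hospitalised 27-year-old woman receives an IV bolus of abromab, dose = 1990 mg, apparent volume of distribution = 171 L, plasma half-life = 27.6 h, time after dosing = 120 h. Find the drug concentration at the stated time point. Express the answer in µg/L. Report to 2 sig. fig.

C₀ = Dose / Vd = 1990 / 171 = 11.64 mg/L
k = ln2 / t½ = 0.693147 / 27.6 = 0.02511 h⁻¹
C = C₀ · e^(−k·t) = 11.64 × e^(−0.02511 × 120)
  = 11.64 × 0.04913 = 0.5719 mg/L
Convert: 0.5719 mg/L × 1000 = 571.9 µg/L

570 µg/L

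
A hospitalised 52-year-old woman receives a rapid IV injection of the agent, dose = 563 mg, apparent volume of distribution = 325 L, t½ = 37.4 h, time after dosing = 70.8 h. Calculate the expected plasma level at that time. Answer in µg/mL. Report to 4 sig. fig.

0.4664 µg/mL

C₀ = Dose / Vd = 563.0 / 325 = 1.732 mg/L
k = ln2 / t½ = 0.693147 / 37.4 = 0.01853 h⁻¹
C = C₀ · e^(−k·t) = 1.732 × e^(−0.01853 × 70.8)
  = 1.732 × 0.2693 = 0.4664 mg/L
(0.4664 mg/L = 0.4664 µg/mL)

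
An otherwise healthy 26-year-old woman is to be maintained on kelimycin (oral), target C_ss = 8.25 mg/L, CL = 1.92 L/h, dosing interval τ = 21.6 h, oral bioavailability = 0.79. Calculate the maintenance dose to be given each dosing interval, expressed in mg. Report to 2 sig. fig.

430 mg

At steady state, F × (Dose/τ) = Css × CL.
Dose = Css × CL × τ / F = 8.25 × 1.920 × 21.6 / 0.79 = 433.1 mg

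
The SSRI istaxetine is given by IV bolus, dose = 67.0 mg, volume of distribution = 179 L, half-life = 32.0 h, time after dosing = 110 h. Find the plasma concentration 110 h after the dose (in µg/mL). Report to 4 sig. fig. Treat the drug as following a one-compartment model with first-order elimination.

C₀ = Dose / Vd = 67.00 / 179 = 0.3743 mg/L
k = ln2 / t½ = 0.693147 / 32.0 = 0.02166 h⁻¹
C = C₀ · e^(−k·t) = 0.3743 × e^(−0.02166 × 110)
  = 0.3743 × 0.09231 = 0.03455 mg/L
(0.03455 mg/L = 0.03455 µg/mL)

0.03455 µg/mL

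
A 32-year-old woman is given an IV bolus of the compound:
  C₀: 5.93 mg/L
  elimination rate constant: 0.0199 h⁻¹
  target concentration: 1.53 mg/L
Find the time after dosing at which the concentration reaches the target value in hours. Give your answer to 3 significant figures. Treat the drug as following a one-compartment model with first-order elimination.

t = ln(C₀ / C) / k = ln(5.930 / 1.53) / 0.01990
  = ln(3.876) / 0.01990 = 1.355 / 0.01990 = 68.09 h

68.1 h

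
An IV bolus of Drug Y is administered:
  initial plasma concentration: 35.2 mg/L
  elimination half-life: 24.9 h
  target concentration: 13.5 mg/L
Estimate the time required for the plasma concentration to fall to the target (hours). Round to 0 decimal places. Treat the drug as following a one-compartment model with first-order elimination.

34 h

k = ln2 / t½ = 0.693147 / 24.9 = 0.02784 h⁻¹
t = ln(C₀ / C) / k = ln(35.20 / 13.5) / 0.02784
  = ln(2.607) / 0.02784 = 0.9582 / 0.02784 = 34.42 h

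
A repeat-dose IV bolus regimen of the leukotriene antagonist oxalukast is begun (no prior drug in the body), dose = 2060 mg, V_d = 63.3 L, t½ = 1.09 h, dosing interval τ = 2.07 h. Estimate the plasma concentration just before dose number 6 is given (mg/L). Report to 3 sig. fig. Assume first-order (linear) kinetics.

11.9 mg/L

C₀ per dose = Dose / Vd = 2060 / 63.3 = 32.54 mg/L
k = ln2 / t½ = 0.693147 / 1.09 = 0.6359 h⁻¹
Fraction remaining after one interval: r = e^(−kτ) = e^(−0.6359 × 2.07) = 0.2681
Before dose 6, 5 doses have been given (aged 1τ, 2τ, 3τ, 4τ, 5τ).
C_trough = C₀ × (r + r² + … + r^5) = C₀ × r(1−r^5)/(1−r)
        = 32.54 × 0.2681 × (1 − 0.001385) / (1 − 0.2681) = 11.90 mg/L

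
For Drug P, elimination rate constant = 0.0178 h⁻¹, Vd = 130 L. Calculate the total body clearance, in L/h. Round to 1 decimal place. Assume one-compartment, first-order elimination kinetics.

2.3 L/h

CL = k × Vd = 0.0178 × 130 = 2.314 L/h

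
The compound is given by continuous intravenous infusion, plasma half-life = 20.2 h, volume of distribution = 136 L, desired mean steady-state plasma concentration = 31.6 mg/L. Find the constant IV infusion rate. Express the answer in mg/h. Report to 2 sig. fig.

150 mg/h

k = ln2 / t½ = 0.693147 / 20.2 = 0.03431 h⁻¹
CL = k × Vd = 0.03431 × 136 = 4.666 L/h
At steady state, infusion rate R₀ = Css × CL = 31.6 × 4.666 = 147.4 mg/h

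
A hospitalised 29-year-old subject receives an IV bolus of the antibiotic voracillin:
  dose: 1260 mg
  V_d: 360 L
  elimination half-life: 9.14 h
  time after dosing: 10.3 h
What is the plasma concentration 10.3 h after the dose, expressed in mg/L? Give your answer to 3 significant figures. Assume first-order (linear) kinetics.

1.60 mg/L

C₀ = Dose / Vd = 1260 / 360 = 3.500 mg/L
k = ln2 / t½ = 0.693147 / 9.14 = 0.07584 h⁻¹
C = C₀ · e^(−k·t) = 3.500 × e^(−0.07584 × 10.3)
  = 3.500 × 0.4579 = 1.603 mg/L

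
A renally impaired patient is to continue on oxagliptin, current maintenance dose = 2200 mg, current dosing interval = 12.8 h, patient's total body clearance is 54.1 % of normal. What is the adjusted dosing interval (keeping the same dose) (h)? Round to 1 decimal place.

23.7 h

To keep the same average steady-state level, dosing rate must scale with clearance.
CL ratio = 54.1 / 100 = 0.5410
New interval (same dose) = 12.8 / 0.5410 = 23.66 h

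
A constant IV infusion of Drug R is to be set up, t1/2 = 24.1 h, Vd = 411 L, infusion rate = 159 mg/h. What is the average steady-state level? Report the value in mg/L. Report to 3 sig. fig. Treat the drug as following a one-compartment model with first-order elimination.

k = ln2 / t½ = 0.693147 / 24.1 = 0.02876 h⁻¹
CL = k × Vd = 0.02876 × 411 = 11.82 L/h
At steady state Css = R₀ / CL = 159 / 11.82 = 13.45 mg/L

13.5 mg/L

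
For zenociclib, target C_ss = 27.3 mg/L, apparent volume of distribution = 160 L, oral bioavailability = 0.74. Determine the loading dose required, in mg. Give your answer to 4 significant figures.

5903 mg

LD = Css × Vd / F = 27.3 × 160 / 0.74 = 5903 mg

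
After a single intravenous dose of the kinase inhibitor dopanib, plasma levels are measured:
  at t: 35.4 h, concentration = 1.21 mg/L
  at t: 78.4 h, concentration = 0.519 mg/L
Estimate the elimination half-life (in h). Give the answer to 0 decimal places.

35 h

k = ln(C₁/C₂) / (t₂ − t₁) = ln(1.21/0.519) / (78.4 − 35.4)
  = 0.8465 / 43.00 = 0.01969 h⁻¹
t½ = ln2 / k = 0.693147 / 0.01969 = 35.20 h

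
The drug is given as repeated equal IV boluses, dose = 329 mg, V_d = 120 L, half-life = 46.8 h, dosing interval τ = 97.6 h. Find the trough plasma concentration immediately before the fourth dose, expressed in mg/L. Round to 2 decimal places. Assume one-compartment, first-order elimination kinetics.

C₀ per dose = Dose / Vd = 329 / 120 = 2.742 mg/L
k = ln2 / t½ = 0.693147 / 46.8 = 0.01481 h⁻¹
Fraction remaining after one interval: r = e^(−kτ) = e^(−0.01481 × 97.6) = 0.2356
Before dose 4, 3 doses have been given (aged 1τ, 2τ, 3τ).
C_trough = C₀ × (r + r² + … + r^3) = C₀ × r(1−r^3)/(1−r)
        = 2.742 × 0.2356 × (1 − 0.01308) / (1 − 0.2356) = 0.8341 mg/L

0.83 mg/L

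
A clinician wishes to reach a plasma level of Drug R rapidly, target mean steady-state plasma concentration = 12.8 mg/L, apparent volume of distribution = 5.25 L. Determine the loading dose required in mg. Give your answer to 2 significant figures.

LD = Css × Vd = 12.8 × 5.25 = 67.20 mg

67 mg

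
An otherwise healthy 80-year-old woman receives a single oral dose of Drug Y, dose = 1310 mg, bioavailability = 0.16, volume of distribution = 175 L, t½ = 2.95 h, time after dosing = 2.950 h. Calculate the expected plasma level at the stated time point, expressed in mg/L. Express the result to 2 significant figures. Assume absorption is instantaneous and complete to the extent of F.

0.60 mg/L

Amount reaching circulation = F × Dose = 0.16 × 1310 = 209.6 mg
C₀ = F·Dose / Vd = 209.6 / 175 = 1.198 mg/L
k = ln2 / t½ = 0.693147 / 2.95 = 0.2350 h⁻¹
t / t½ = 2.950 / 2.95 = 1 half-lives
C = C₀ × (1/2)^1 = 1.198 × 0.5000 = 0.5990 mg/L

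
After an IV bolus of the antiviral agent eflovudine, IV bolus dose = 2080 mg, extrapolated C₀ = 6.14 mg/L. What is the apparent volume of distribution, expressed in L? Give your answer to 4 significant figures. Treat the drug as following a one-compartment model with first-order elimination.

338.8 L

Vd = Dose / C₀ = 2080 / 6.14 = 338.8 L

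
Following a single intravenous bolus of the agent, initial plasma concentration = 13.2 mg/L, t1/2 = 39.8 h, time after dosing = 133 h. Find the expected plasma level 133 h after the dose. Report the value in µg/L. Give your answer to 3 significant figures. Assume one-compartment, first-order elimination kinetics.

k = ln2 / t½ = 0.693147 / 39.8 = 0.01742 h⁻¹
C = C₀ · e^(−k·t) = 13.20 × e^(−0.01742 × 133)
  = 13.20 × 0.09858 = 1.301 mg/L
Convert: 1.301 mg/L × 1000 = 1301 µg/L

1300 µg/L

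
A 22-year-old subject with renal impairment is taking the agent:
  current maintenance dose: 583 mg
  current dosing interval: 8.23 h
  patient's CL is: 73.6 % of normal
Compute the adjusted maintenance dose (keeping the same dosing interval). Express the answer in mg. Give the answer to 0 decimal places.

To keep the same average steady-state level, dosing rate must scale with clearance.
CL ratio = 73.6 / 100 = 0.7360
New dose (same interval) = 583 × 0.7360 = 429.1 mg

429 mg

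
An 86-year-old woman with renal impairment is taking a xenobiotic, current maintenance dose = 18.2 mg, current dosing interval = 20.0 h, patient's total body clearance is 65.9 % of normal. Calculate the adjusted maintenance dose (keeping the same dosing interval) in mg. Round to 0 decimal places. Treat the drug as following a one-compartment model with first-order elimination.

To keep the same average steady-state level, dosing rate must scale with clearance.
CL ratio = 65.9 / 100 = 0.6590
New dose (same interval) = 18.2 × 0.6590 = 11.99 mg

12 mg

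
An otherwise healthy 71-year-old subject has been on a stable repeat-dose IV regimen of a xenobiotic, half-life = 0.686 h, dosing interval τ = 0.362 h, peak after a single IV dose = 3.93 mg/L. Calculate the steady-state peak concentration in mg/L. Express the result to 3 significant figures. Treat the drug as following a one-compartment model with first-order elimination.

12.8 mg/L

k = ln2 / t½ = 0.693147 / 0.686 = 1.010 h⁻¹
e^(−kτ) = e^(−1.010 × 0.362) = 0.6938
Accumulation ratio R = 1 / (1 − e^(−kτ)) = 1 / (1 − 0.6938) = 3.266
Steady-state peak = C₀ × R = 3.93 × 3.266 = 12.84 mg/L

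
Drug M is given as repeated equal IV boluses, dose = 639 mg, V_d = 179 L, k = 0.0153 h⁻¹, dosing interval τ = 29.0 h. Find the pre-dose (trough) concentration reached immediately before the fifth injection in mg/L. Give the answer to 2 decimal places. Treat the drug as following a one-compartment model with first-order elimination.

C₀ per dose = Dose / Vd = 639 / 179 = 3.570 mg/L
Fraction remaining after one interval: r = e^(−kτ) = e^(−0.01530 × 29.0) = 0.6417
Before dose 5, 4 doses have been given (aged 1τ, 2τ, 3τ, 4τ).
C_trough = C₀ × (r + r² + … + r^4) = C₀ × r(1−r^4)/(1−r)
        = 3.570 × 0.6417 × (1 − 0.1696) / (1 − 0.6417) = 5.309 mg/L

5.31 mg/L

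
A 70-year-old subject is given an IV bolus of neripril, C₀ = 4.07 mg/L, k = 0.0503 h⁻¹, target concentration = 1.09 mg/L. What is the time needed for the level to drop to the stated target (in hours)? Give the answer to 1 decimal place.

t = ln(C₀ / C) / k = ln(4.070 / 1.09) / 0.05030
  = ln(3.734) / 0.05030 = 1.317 / 0.05030 = 26.18 h

26.2 h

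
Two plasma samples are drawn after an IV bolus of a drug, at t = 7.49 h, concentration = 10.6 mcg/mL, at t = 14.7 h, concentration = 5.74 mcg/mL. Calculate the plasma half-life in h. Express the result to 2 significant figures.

8.1 h

k = ln(C₁/C₂) / (t₂ − t₁) = ln(10.6/5.74) / (14.7 − 7.49)
  = 0.6134 / 7.210 = 0.08508 h⁻¹
t½ = ln2 / k = 0.693147 / 0.08508 = 8.147 h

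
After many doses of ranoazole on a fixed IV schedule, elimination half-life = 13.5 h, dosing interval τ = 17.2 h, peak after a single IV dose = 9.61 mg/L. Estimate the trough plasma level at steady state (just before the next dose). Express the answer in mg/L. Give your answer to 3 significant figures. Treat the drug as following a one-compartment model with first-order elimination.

k = ln2 / t½ = 0.693147 / 13.5 = 0.05134 h⁻¹
e^(−kτ) = e^(−0.05134 × 17.2) = 0.4135
Accumulation ratio R = 1 / (1 − e^(−kτ)) = 1 / (1 − 0.4135) = 1.705
Steady-state trough = C₀ × R × e^(−kτ) = 9.61 × 1.705 × 0.4135 = 6.775 mg/L

6.78 mg/L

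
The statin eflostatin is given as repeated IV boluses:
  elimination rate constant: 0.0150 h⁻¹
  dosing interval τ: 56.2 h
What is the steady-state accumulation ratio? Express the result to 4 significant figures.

1.756

e^(−kτ) = e^(−0.01500 × 56.2) = 0.4304
Accumulation ratio R = 1 / (1 − e^(−kτ)) = 1 / (1 − 0.4304) = 1.756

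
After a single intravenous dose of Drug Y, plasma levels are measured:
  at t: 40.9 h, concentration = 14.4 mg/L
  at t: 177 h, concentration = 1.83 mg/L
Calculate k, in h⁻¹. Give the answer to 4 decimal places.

k = ln(C₁/C₂) / (t₂ − t₁) = ln(14.4/1.83) / (177 − 40.9)
  = 2.063 / 136.1 = 0.01516 h⁻¹

0.0152 h⁻¹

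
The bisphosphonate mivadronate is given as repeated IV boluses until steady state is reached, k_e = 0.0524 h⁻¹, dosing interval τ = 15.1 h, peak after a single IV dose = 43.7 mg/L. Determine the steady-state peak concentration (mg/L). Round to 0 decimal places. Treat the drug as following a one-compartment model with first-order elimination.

80 mg/L

e^(−kτ) = e^(−0.05240 × 15.1) = 0.4533
Accumulation ratio R = 1 / (1 − e^(−kτ)) = 1 / (1 − 0.4533) = 1.829
Steady-state peak = C₀ × R = 43.7 × 1.829 = 79.93 mg/L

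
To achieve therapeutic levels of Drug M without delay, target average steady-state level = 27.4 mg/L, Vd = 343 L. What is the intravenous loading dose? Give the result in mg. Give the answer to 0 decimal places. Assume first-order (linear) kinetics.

LD = Css × Vd = 27.4 × 343 = 9398 mg

9398 mg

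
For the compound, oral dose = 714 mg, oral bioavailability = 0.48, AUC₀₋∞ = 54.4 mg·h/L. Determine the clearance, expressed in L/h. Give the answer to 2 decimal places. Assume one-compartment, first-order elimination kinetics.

6.30 L/h

CL = F·Dose / AUC = 0.48 × 714 / 54.4 = 6.300 L/h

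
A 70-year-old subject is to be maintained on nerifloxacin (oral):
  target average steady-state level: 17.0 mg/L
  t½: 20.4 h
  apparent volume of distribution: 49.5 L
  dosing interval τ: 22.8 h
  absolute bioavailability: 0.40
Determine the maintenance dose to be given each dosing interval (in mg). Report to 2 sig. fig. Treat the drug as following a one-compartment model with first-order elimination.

k = ln2 / t½ = 0.693147 / 20.4 = 0.03398 h⁻¹
CL = k × Vd = 0.03398 × 49.5 = 1.682 L/h
At steady state, F × (Dose/τ) = Css × CL.
Dose = Css × CL × τ / F = 17.0 × 1.682 × 22.8 / 0.40 = 1630 mg

1600 mg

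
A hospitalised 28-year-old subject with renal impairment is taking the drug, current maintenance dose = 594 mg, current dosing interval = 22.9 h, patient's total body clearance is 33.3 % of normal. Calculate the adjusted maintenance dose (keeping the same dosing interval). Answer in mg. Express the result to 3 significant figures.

To keep the same average steady-state level, dosing rate must scale with clearance.
CL ratio = 33.3 / 100 = 0.3330
New dose (same interval) = 594 × 0.3330 = 197.8 mg

198 mg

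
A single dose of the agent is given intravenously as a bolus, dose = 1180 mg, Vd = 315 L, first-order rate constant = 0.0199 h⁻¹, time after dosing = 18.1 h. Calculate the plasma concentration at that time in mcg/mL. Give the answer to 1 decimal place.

2.6 mcg/mL

C₀ = Dose / Vd = 1180 / 315 = 3.746 mg/L
C = C₀ · e^(−k·t) = 3.746 × e^(−0.01990 × 18.1)
  = 3.746 × 0.6975 = 2.613 mg/L
(2.613 mg/L = 2.613 mcg/mL)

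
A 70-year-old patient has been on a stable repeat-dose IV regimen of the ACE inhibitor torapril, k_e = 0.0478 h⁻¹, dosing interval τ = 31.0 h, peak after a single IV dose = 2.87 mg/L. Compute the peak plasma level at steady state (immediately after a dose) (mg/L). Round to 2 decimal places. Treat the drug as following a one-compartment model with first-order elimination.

e^(−kτ) = e^(−0.04780 × 31.0) = 0.2272
Accumulation ratio R = 1 / (1 − e^(−kτ)) = 1 / (1 − 0.2272) = 1.294
Steady-state peak = C₀ × R = 2.87 × 1.294 = 3.714 mg/L

3.71 mg/L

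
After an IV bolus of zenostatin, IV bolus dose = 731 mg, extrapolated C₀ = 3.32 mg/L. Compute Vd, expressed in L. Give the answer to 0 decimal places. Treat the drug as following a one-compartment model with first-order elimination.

Vd = Dose / C₀ = 731.0 / 3.32 = 220.2 L

220 L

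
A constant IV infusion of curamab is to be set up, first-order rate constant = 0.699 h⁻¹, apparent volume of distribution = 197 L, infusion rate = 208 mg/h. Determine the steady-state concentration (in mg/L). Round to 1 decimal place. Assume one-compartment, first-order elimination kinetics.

1.5 mg/L

CL = k × Vd = 0.6990 × 197 = 137.7 L/h
At steady state Css = R₀ / CL = 208 / 137.7 = 1.511 mg/L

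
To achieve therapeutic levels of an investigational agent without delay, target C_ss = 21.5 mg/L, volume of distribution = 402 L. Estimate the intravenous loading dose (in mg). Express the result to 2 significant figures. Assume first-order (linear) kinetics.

LD = Css × Vd = 21.5 × 402 = 8643 mg

8600 mg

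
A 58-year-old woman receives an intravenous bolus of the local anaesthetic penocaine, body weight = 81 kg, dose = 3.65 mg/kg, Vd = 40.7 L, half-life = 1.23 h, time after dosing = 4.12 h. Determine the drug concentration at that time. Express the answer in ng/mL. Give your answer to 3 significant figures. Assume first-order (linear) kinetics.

713 ng/mL

Total dose = 3.65 × 81 = 295.7 mg
C₀ = Dose / Vd = 295.7 / 40.7 = 7.265 mg/L
k = ln2 / t½ = 0.693147 / 1.23 = 0.5635 h⁻¹
C = C₀ · e^(−k·t) = 7.265 × e^(−0.5635 × 4.12)
  = 7.265 × 0.09811 = 0.7128 mg/L
Convert: 0.7128 mg/L × 1000 = 712.8 ng/mL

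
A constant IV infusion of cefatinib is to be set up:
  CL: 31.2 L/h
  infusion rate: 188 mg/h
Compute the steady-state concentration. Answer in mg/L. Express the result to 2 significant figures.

At steady state Css = R₀ / CL = 188 / 31.20 = 6.026 mg/L

6.0 mg/L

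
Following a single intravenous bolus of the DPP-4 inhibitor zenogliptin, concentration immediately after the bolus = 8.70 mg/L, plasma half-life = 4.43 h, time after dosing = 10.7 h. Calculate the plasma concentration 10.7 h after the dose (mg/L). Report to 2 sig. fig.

k = ln2 / t½ = 0.693147 / 4.43 = 0.1565 h⁻¹
C = C₀ · e^(−k·t) = 8.700 × e^(−0.1565 × 10.7)
  = 8.700 × 0.1874 = 1.630 mg/L

1.6 mg/L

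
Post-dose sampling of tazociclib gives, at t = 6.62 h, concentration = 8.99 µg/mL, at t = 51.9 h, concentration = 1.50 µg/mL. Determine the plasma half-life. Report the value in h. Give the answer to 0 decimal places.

18 h

k = ln(C₁/C₂) / (t₂ − t₁) = ln(8.99/1.50) / (51.9 − 6.62)
  = 1.791 / 45.28 = 0.03955 h⁻¹
t½ = ln2 / k = 0.693147 / 0.03955 = 17.53 h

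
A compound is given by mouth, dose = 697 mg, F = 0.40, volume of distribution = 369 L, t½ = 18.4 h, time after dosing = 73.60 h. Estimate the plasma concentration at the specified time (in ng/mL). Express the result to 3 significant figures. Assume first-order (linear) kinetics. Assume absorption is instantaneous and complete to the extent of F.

Amount reaching circulation = F × Dose = 0.40 × 697.0 = 278.8 mg
C₀ = F·Dose / Vd = 278.8 / 369 = 0.7556 mg/L
k = ln2 / t½ = 0.693147 / 18.4 = 0.03767 h⁻¹
t / t½ = 73.60 / 18.4 = 4 half-lives
C = C₀ × (1/2)^4 = 0.7556 × 0.06250 = 0.04723 mg/L
Convert: 0.04723 mg/L × 1000 = 47.23 ng/mL

47.2 ng/mL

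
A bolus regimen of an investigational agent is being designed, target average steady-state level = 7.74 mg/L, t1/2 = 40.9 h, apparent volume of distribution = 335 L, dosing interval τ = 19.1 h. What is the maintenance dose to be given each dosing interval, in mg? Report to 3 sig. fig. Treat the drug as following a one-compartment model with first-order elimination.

k = ln2 / t½ = 0.693147 / 40.9 = 0.01695 h⁻¹
CL = k × Vd = 0.01695 × 335 = 5.678 L/h
At steady state, Dose/τ = Css × CL.
Dose = Css × CL × τ = 7.74 × 5.678 × 19.1 = 839.4 mg

839 mg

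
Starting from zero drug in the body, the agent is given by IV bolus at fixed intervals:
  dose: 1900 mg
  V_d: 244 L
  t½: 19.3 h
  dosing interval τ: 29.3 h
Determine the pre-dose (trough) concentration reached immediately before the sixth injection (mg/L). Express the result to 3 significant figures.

C₀ per dose = Dose / Vd = 1900 / 244 = 7.787 mg/L
k = ln2 / t½ = 0.693147 / 19.3 = 0.03591 h⁻¹
Fraction remaining after one interval: r = e^(−kτ) = e^(−0.03591 × 29.3) = 0.3492
Before dose 6, 5 doses have been given (aged 1τ, 2τ, 3τ, 4τ, 5τ).
C_trough = C₀ × (r + r² + … + r^5) = C₀ × r(1−r^5)/(1−r)
        = 7.787 × 0.3492 × (1 − 0.005192) / (1 − 0.3492) = 4.157 mg/L

4.16 mg/L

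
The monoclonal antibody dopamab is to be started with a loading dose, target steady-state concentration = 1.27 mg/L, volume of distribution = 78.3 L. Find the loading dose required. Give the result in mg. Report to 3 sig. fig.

LD = Css × Vd = 1.27 × 78.3 = 99.44 mg

99.4 mg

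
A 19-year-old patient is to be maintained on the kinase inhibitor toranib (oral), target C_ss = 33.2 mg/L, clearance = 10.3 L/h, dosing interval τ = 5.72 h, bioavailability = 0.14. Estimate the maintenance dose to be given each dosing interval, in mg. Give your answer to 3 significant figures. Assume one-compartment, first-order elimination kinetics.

At steady state, F × (Dose/τ) = Css × CL.
Dose = Css × CL × τ / F = 33.2 × 10.30 × 5.72 / 0.14 = 13970 mg

14000 mg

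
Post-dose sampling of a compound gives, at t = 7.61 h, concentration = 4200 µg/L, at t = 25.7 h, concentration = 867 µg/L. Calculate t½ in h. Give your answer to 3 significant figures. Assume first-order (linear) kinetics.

7.95 h

k = ln(C₁/C₂) / (t₂ − t₁) = ln(4200/867) / (25.7 − 7.61)
  = 1.578 / 18.09 = 0.08723 h⁻¹
t½ = ln2 / k = 0.693147 / 0.08723 = 7.946 h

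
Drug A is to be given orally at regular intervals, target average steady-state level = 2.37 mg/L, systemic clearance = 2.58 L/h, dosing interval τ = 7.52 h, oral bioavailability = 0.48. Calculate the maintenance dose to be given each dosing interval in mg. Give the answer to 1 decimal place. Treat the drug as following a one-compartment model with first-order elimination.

95.8 mg

At steady state, F × (Dose/τ) = Css × CL.
Dose = Css × CL × τ / F = 2.37 × 2.580 × 7.52 / 0.48 = 95.80 mg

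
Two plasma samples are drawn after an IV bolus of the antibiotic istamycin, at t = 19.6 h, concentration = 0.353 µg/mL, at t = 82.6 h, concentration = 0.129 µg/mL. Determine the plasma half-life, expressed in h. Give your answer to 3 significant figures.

k = ln(C₁/C₂) / (t₂ − t₁) = ln(0.353/0.129) / (82.6 − 19.6)
  = 1.007 / 63.00 = 0.01598 h⁻¹
t½ = ln2 / k = 0.693147 / 0.01598 = 43.38 h

43.4 h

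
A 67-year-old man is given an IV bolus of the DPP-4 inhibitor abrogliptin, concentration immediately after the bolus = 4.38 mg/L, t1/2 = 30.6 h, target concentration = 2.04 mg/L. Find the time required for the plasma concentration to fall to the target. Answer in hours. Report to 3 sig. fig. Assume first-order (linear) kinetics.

33.7 h

k = ln2 / t½ = 0.693147 / 30.6 = 0.02265 h⁻¹
t = ln(C₀ / C) / k = ln(4.380 / 2.04) / 0.02265
  = ln(2.147) / 0.02265 = 0.7641 / 0.02265 = 33.74 h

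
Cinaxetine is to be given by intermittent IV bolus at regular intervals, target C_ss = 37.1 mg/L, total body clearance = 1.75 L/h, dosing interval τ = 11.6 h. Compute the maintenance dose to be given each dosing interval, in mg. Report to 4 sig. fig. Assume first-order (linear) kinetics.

At steady state, Dose/τ = Css × CL.
Dose = Css × CL × τ = 37.1 × 1.750 × 11.6 = 753.1 mg

753.1 mg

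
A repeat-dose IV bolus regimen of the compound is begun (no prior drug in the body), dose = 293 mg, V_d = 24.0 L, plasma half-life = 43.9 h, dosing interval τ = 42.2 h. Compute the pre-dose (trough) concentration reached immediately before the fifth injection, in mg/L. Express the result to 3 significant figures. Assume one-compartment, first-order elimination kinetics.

C₀ per dose = Dose / Vd = 293 / 24.0 = 12.21 mg/L
k = ln2 / t½ = 0.693147 / 43.9 = 0.01579 h⁻¹
Fraction remaining after one interval: r = e^(−kτ) = e^(−0.01579 × 42.2) = 0.5136
Before dose 5, 4 doses have been given (aged 1τ, 2τ, 3τ, 4τ).
C_trough = C₀ × (r + r² + … + r^4) = C₀ × r(1−r^4)/(1−r)
        = 12.21 × 0.5136 × (1 − 0.06958) / (1 − 0.5136) = 12.00 mg/L

12.0 mg/L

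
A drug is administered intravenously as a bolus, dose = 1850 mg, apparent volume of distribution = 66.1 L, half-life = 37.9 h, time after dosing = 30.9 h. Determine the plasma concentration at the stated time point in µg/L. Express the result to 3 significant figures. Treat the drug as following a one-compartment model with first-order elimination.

15900 µg/L

C₀ = Dose / Vd = 1850 / 66.1 = 27.99 mg/L
k = ln2 / t½ = 0.693147 / 37.9 = 0.01829 h⁻¹
C = C₀ · e^(−k·t) = 27.99 × e^(−0.01829 × 30.9)
  = 27.99 × 0.5683 = 15.91 mg/L
Convert: 15.91 mg/L × 1000 = 15910 µg/L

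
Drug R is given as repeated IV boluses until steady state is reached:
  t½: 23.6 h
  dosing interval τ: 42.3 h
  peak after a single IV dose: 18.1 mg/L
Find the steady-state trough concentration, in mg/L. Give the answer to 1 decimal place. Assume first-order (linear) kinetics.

k = ln2 / t½ = 0.693147 / 23.6 = 0.02937 h⁻¹
e^(−kτ) = e^(−0.02937 × 42.3) = 0.2887
Accumulation ratio R = 1 / (1 − e^(−kτ)) = 1 / (1 − 0.2887) = 1.406
Steady-state trough = C₀ × R × e^(−kτ) = 18.1 × 1.406 × 0.2887 = 7.347 mg/L

7.3 mg/L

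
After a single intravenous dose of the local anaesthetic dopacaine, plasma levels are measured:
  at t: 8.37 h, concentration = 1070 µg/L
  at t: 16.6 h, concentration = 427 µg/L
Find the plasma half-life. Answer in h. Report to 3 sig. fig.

k = ln(C₁/C₂) / (t₂ − t₁) = ln(1070/427) / (16.6 − 8.37)
  = 0.9186 / 8.230 = 0.1116 h⁻¹
t½ = ln2 / k = 0.693147 / 0.1116 = 6.211 h

6.21 h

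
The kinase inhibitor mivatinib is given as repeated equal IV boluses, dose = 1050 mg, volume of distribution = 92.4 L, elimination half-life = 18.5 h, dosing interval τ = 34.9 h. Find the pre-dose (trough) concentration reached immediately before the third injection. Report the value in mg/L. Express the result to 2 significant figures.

C₀ per dose = Dose / Vd = 1050 / 92.4 = 11.36 mg/L
k = ln2 / t½ = 0.693147 / 18.5 = 0.03747 h⁻¹
Fraction remaining after one interval: r = e^(−kτ) = e^(−0.03747 × 34.9) = 0.2704
Before dose 3, 2 doses have been given (aged 1τ, 2τ).
C_trough = C₀ × (r + r²) = 11.36 × (0.2704 + 0.07312) = 3.902 mg/L

3.9 mg/L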